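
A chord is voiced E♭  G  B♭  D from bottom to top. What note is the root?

Eb

Reordering Eb, G, Bb, D into stacked thirds gives Eb–G–Bb–D; the bottom of that stack, Eb, is the root.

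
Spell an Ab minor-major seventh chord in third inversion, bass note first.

The chord tones are Ab–Cb–Eb–G. With the seventh (G) lowest for third inversion: G, Ab, Cb, Eb.

G, Ab, Cb, Eb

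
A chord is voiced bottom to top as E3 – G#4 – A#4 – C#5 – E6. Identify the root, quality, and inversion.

The distinct note names are E, G#, A#, C#. Stacked in thirds they read A#–C#–E–G#, which is a half-diminished seventh chord on A#.
The lowest note is E, the fifth of the chord, so this is second inversion (figured bass 4/3).

A# half-diminished seventh, second inversion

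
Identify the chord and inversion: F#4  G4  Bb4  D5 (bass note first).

G minor-major seventh, third inversion

The distinct note names are F#, G, Bb, D. Stacked in thirds they read G–Bb–D–F#, which is a minor-major seventh chord on G.
F# is the seventh of G minor-major seventh; seventh in the bass means third inversion (figured bass 4/2).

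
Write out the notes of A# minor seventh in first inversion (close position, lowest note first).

C#, E#, G#, A#

The chord tones are A#–C#–E#–G#. With the third (C#) lowest for first inversion: C#, E#, G#, A#.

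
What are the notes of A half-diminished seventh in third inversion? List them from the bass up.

Spelling A half-diminished seventh: A–C–Eb–G. In third inversion the seventh is bass, giving G, A, C, Eb from the bottom.

G, A, C, Eb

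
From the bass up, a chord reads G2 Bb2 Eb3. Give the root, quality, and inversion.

The distinct note names are G, Bb, Eb. Stacked in thirds they read Eb–G–Bb, which is a major triad on Eb.
With the third (G) in the bass, the chord is in first inversion (figured bass 6).

Eb major, first inversion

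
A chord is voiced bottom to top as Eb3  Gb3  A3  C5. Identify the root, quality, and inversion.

The pitch classes Eb, Gb, A, C arrange in thirds as A–C–Eb–Gb: an A diminished seventh chord.
With the fifth (Eb) in the bass, the chord is in second inversion (figured bass 4/3).

A diminished seventh, second inversion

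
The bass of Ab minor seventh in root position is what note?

Ab

The root of Ab minor seventh (Ab–Cb–Eb–Gb) is Ab; that is the bass in root position.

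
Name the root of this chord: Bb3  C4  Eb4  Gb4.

Bb, C, Eb, Gb are the tones of a C half-diminished seventh chord (C–Eb–Gb–Bb), making C the root.

C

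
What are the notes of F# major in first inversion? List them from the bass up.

The chord tones are F#–A#–C#. With the third (A#) lowest for first inversion: A#, C#, F#.

A#, C#, F#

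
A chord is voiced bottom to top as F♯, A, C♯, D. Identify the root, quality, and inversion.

Reducing to letter names: F#, A, C#, D. These stack in thirds as D–F#–A–C# — a D major seventh chord.
With the third (F#) in the bass, the chord is in first inversion (figured bass 6/5).

D major seventh, first inversion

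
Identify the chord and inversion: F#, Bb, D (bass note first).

Reducing to letter names: F#, Bb, D. These stack in thirds as Bb–D–F# — a Bb augmented triad.
The lowest note is F#, the fifth of the chord, so this is second inversion (figured bass 6/4).

Bb augmented, second inversion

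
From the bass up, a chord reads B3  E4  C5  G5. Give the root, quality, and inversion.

Reducing to letter names: B, E, C, G. These stack in thirds as C–E–G–B — a C major seventh chord.
B is the seventh of C major seventh; seventh in the bass means third inversion (figured bass 4/2).

C major seventh, third inversion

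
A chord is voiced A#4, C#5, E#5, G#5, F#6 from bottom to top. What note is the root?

Reordering A#, C#, E#, G#, F# into stacked thirds gives F#–A#–C#–E#–G#; the bottom of that stack, F#, is the root.

F#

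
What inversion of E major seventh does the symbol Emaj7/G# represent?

first inversion

Emaj7/G# means E major seventh with G# in the bass. G# is the third of E major seventh (E–G#–B–D#), so this is first inversion.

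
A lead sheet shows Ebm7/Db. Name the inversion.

third inversion

Ebm7/Db means Eb minor seventh with Db in the bass. Db is the seventh of Eb minor seventh (Eb–Gb–Bb–Db), so this is third inversion.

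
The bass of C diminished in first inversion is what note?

The third of C diminished (C–Eb–Gb) is Eb; that is the bass in first inversion.

Eb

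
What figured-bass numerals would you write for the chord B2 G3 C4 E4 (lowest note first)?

4/2

The notes B, G, C, E stack in thirds as C–E–G–B — a C major seventh chord. The bass B is the seventh, so this is third inversion: figured 4/2.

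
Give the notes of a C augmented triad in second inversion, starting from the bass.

G#, C, E

Spelling C augmented: C–E–G#. In second inversion the fifth is bass, giving G#, C, E from the bottom.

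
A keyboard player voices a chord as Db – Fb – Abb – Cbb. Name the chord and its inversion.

Db diminished seventh, root position

The distinct note names are Db, Fb, Abb, Cbb. Stacked in thirds they read Db–Fb–Abb–Cbb, which is a diminished seventh chord on Db.
The lowest note is Db, the root of the chord, so this is root position (figured bass 7).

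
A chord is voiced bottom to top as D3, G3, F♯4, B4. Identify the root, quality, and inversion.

The pitch classes D, G, F#, B arrange in thirds as G–B–D–F#: a G major seventh chord.
With the fifth (D) in the bass, the chord is in second inversion (figured bass 4/3).

G major seventh, second inversion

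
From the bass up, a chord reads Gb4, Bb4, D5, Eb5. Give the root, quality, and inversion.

The pitch classes Gb, Bb, D, Eb arrange in thirds as Eb–Gb–Bb–D: an Eb minor-major seventh chord.
With the third (Gb) in the bass, the chord is in first inversion (figured bass 6/5).

Eb minor-major seventh, first inversion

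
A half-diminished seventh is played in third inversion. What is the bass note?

In third inversion the seventh is lowest. For A half-diminished seventh (A–C–Eb–G) that is G.

G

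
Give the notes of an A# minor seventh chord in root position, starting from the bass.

A#, C#, E#, G#

Spelling A# minor seventh: A#–C#–E#–G#. In root position the root is bass, giving A#, C#, E#, G# from the bottom.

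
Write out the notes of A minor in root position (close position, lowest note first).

A, C, E

Spelling A minor: A–C–E. In root position the root is bass, giving A, C, E from the bottom.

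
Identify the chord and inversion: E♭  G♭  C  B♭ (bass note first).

C half-diminished seventh, first inversion

The distinct note names are Eb, Gb, C, Bb. Stacked in thirds they read C–Eb–Gb–Bb, which is a half-diminished seventh chord on C.
With the third (Eb) in the bass, the chord is in first inversion (figured bass 6/5).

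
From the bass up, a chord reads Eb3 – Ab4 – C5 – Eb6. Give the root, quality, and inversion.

The pitch classes Eb, Ab, C arrange in thirds as Ab–C–Eb: an Ab major triad.
Eb is the fifth of Ab major; fifth in the bass means second inversion (figured bass 6/4).

Ab major, second inversion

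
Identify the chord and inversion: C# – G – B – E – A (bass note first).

The distinct note names are C#, G, B, E, A. Stacked in thirds they read A–C#–E–G–B, which is a dominant ninth chord on A.
C# is the third of A dominant ninth; third in the bass means first inversion.

A dominant ninth, first inversion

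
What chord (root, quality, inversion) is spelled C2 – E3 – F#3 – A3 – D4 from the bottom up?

The distinct note names are C, E, F#, A, D. Stacked in thirds they read D–F#–A–C–E, which is a dominant ninth chord on D.
With the seventh (C) in the bass, the chord is in third inversion.

D dominant ninth, third inversion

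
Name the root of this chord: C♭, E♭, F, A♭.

The distinct letter names are Cb, Eb, F, Ab. Arranged as a stack of thirds they read F–Ab–Cb–Eb, so F is the root (an F half-diminished seventh chord).

F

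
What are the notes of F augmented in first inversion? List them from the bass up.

A, C#, F

The chord tones are F–A–C#. With the third (A) lowest for first inversion: A, C#, F.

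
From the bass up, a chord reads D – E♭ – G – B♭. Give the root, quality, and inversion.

Eb major seventh, third inversion

The distinct note names are D, Eb, G, Bb. Stacked in thirds they read Eb–G–Bb–D, which is a major seventh chord on Eb.
D is the seventh of Eb major seventh; seventh in the bass means third inversion (figured bass 4/2).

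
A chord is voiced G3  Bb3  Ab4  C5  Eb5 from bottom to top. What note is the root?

Ab

G, Bb, Ab, C, Eb are the tones of an Ab major ninth chord (Ab–C–Eb–G–Bb), making Ab the root.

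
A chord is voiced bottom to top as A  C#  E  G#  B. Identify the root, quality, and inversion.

A major ninth, root position

Reducing to letter names: A, C#, E, G#, B. These stack in thirds as A–C#–E–G#–B — an A major ninth chord.
With the root (A) in the bass, the chord is in root position.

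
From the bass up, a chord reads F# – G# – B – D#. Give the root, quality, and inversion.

G# minor seventh, third inversion

The distinct note names are F#, G#, B, D#. Stacked in thirds they read G#–B–D#–F#, which is a minor seventh chord on G#.
The lowest note is F#, the seventh of the chord, so this is third inversion (figured bass 4/2).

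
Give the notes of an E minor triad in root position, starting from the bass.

E, G, B

Spelling E minor: E–G–B. In root position the root is bass, giving E, G, B from the bottom.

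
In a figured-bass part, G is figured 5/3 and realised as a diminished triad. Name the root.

G

The figures 5/3 mean the root of the chord is in the bass. If G is the root of a diminished triad, the root is G (chord tones G–Bb–Db).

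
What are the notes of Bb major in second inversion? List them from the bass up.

F, Bb, D

Bb major is Bb–D–F. Second inversion puts the fifth (F) in the bass, with the remaining tones above: F, Bb, D.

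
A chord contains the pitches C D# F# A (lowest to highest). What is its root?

Reordering C, D#, F#, A into stacked thirds gives D#–F#–A–C; the bottom of that stack, D#, is the root.

D#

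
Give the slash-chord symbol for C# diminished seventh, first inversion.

First inversion of C# diminished seventh has the third (E) in the bass. As a slash chord: C#dim7/E.

C#dim7/E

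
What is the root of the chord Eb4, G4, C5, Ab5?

Ab

The distinct letter names are Eb, G, C, Ab. Arranged as a stack of thirds they read Ab–C–Eb–G, so Ab is the root (an Ab major seventh chord).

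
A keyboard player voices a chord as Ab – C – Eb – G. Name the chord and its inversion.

The distinct note names are Ab, C, Eb, G. Stacked in thirds they read Ab–C–Eb–G, which is a major seventh chord on Ab.
With the root (Ab) in the bass, the chord is in root position (figured bass 7).

Ab major seventh, root position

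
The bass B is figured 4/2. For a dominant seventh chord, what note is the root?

The figures 4/2 mean the seventh of the chord is in the bass. If B is the seventh of a dominant seventh chord, the root is C# (chord tones C#–E#–G#–B).

C#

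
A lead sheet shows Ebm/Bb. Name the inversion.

second inversion

Ebm/Bb means Eb minor with Bb in the bass. Bb is the fifth of Eb minor (Eb–Gb–Bb), so this is second inversion.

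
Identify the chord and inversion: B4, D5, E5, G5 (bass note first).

E minor seventh, second inversion

The pitch classes B, D, E, G arrange in thirds as E–G–B–D: an E minor seventh chord.
B is the fifth of E minor seventh; fifth in the bass means second inversion (figured bass 4/3).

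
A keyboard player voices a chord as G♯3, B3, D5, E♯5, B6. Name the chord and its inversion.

E# diminished seventh, first inversion

Reducing to letter names: G#, B, D, E#. These stack in thirds as E#–G#–B–D — an E# diminished seventh chord.
G# is the third of E# diminished seventh; third in the bass means first inversion (figured bass 6/5).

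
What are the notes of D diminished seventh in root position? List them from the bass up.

Spelling D diminished seventh: D–F–Ab–Cb. In root position the root is bass, giving D, F, Ab, Cb from the bottom.

D, F, Ab, Cb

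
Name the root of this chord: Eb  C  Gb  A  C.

Eb, C, Gb, A are the tones of an A diminished seventh chord (A–C–Eb–Gb), making A the root.

A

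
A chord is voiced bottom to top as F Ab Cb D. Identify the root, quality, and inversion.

Reducing to letter names: F, Ab, Cb, D. These stack in thirds as D–F–Ab–Cb — a D diminished seventh chord.
The lowest note is F, the third of the chord, so this is first inversion (figured bass 6/5).

D diminished seventh, first inversion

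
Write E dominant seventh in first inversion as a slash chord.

E7/G#

First inversion of E dominant seventh has the third (G#) in the bass. As a slash chord: E7/G#.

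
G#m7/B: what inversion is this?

first inversion

G#m7/B means G# minor seventh with B in the bass. B is the third of G# minor seventh (G#–B–D#–F#), so this is first inversion.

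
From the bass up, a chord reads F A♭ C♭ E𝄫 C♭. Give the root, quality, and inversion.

F diminished seventh, root position

Reducing to letter names: F, Ab, Cb, Ebb. These stack in thirds as F–Ab–Cb–Ebb — an F diminished seventh chord.
With the root (F) in the bass, the chord is in root position (figured bass 7).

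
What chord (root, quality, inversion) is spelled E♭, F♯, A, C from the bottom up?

The pitch classes Eb, F#, A, C arrange in thirds as F#–A–C–Eb: an F# diminished seventh chord.
With the seventh (Eb) in the bass, the chord is in third inversion (figured bass 4/2).

F# diminished seventh, third inversion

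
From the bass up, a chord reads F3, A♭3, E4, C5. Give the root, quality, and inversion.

F minor-major seventh, root position

Reducing to letter names: F, Ab, E, C. These stack in thirds as F–Ab–C–E — an F minor-major seventh chord.
With the root (F) in the bass, the chord is in root position (figured bass 7).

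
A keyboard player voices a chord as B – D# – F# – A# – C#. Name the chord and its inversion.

The pitch classes B, D#, F#, A#, C# arrange in thirds as B–D#–F#–A#–C#: a B major ninth chord.
With the root (B) in the bass, the chord is in root position.

B major ninth, root position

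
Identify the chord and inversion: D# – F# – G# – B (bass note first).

G# minor seventh, second inversion

The pitch classes D#, F#, G#, B arrange in thirds as G#–B–D#–F#: a G# minor seventh chord.
With the fifth (D#) in the bass, the chord is in second inversion (figured bass 4/3).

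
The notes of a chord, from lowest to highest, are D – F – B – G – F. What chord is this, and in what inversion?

The pitch classes D, F, B, G arrange in thirds as G–B–D–F: a G dominant seventh chord.
With the fifth (D) in the bass, the chord is in second inversion (figured bass 4/3).

G dominant seventh, second inversion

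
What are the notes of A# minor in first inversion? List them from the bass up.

A# minor is A#–C#–E#. First inversion puts the third (C#) in the bass, with the remaining tones above: C#, E#, A#.

C#, E#, A#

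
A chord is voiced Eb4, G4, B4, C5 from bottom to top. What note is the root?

C

Reordering Eb, G, B, C into stacked thirds gives C–Eb–G–B; the bottom of that stack, C, is the root.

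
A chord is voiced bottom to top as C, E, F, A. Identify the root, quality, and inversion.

F major seventh, second inversion

The pitch classes C, E, F, A arrange in thirds as F–A–C–E: an F major seventh chord.
The lowest note is C, the fifth of the chord, so this is second inversion (figured bass 4/3).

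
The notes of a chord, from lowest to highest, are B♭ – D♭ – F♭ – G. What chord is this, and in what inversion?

G diminished seventh, first inversion

The distinct note names are Bb, Db, Fb, G. Stacked in thirds they read G–Bb–Db–Fb, which is a diminished seventh chord on G.
Bb is the third of G diminished seventh; third in the bass means first inversion (figured bass 6/5).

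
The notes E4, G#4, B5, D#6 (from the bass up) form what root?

E

Reordering E, G#, B, D# into stacked thirds gives E–G#–B–D#; the bottom of that stack, E, is the root.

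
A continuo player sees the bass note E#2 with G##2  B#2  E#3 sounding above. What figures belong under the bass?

The notes E#, G##, B# stack in thirds as E#–G##–B# — an E# major triad. The bass E# is the root, so this is root position: figured 5/3.

5/3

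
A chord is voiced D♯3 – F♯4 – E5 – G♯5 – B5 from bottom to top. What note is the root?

D#, F#, E, G#, B are the tones of an E major ninth chord (E–G#–B–D#–F#), making E the root.

E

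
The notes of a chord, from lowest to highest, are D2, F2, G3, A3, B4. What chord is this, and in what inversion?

The distinct note names are D, F, G, A, B. Stacked in thirds they read G–B–D–F–A, which is a dominant ninth chord on G.
The lowest note is D, the fifth of the chord, so this is second inversion.

G dominant ninth, second inversion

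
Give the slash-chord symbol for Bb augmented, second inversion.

Second inversion of Bb augmented has the fifth (F#) in the bass. As a slash chord: Bbaug/F#.

Bbaug/F#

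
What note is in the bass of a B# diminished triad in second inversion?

F#

B# diminished is B#–D#–F#. Second inversion places the fifth in the bass: F#.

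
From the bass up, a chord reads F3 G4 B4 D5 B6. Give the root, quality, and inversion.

Reducing to letter names: F, G, B, D. These stack in thirds as G–B–D–F — a G dominant seventh chord.
The lowest note is F, the seventh of the chord, so this is third inversion (figured bass 4/2).

G dominant seventh, third inversion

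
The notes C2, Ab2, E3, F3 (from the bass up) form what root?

F

C, Ab, E, F are the tones of an F minor-major seventh chord (F–Ab–C–E), making F the root.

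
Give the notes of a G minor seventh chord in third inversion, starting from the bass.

G minor seventh is G–Bb–D–F. Third inversion puts the seventh (F) in the bass, with the remaining tones above: F, G, Bb, D.

F, G, Bb, D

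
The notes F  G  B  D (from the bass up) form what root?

The distinct letter names are F, G, B, D. Arranged as a stack of thirds they read G–B–D–F, so G is the root (a G dominant seventh chord).

G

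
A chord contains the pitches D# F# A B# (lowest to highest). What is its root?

B#

The distinct letter names are D#, F#, A, B#. Arranged as a stack of thirds they read B#–D#–F#–A, so B# is the root (a B# diminished seventh chord).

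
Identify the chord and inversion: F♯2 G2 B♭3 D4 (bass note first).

G minor-major seventh, third inversion

The pitch classes F#, G, Bb, D arrange in thirds as G–Bb–D–F#: a G minor-major seventh chord.
With the seventh (F#) in the bass, the chord is in third inversion (figured bass 4/2).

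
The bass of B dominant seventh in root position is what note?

The root of B dominant seventh (B–D#–F#–A) is B; that is the bass in root position.

B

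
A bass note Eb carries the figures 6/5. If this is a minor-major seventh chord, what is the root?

C

The figures 6/5 mean the third of the chord is in the bass. If Eb is the third of a minor-major seventh chord, the root is C (chord tones C–Eb–G–B).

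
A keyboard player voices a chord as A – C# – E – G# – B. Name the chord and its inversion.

A major ninth, root position

The pitch classes A, C#, E, G#, B arrange in thirds as A–C#–E–G#–B: an A major ninth chord.
With the root (A) in the bass, the chord is in root position.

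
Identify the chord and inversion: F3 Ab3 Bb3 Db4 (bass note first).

The distinct note names are F, Ab, Bb, Db. Stacked in thirds they read Bb–Db–F–Ab, which is a minor seventh chord on Bb.
The lowest note is F, the fifth of the chord, so this is second inversion (figured bass 4/3).

Bb minor seventh, second inversion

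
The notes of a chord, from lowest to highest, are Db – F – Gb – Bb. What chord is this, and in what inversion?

Gb major seventh, second inversion

The pitch classes Db, F, Gb, Bb arrange in thirds as Gb–Bb–Db–F: a Gb major seventh chord.
With the fifth (Db) in the bass, the chord is in second inversion (figured bass 4/3).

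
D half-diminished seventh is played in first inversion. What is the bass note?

The third of D half-diminished seventh (D–F–Ab–C) is F; that is the bass in first inversion.

F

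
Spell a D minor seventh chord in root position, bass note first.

The chord tones are D–F–A–C. With the root (D) lowest for root position: D, F, A, C.

D, F, A, C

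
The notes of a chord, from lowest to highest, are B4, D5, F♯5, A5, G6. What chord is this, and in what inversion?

G major ninth, first inversion

The distinct note names are B, D, F#, A, G. Stacked in thirds they read G–B–D–F#–A, which is a major ninth chord on G.
B is the third of G major ninth; third in the bass means first inversion.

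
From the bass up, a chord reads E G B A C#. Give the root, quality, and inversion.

A dominant ninth, second inversion

The distinct note names are E, G, B, A, C#. Stacked in thirds they read A–C#–E–G–B, which is a dominant ninth chord on A.
With the fifth (E) in the bass, the chord is in second inversion.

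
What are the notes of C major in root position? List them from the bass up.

C major is C–E–G. Root position puts the root (C) in the bass, with the remaining tones above: C, E, G.

C, E, G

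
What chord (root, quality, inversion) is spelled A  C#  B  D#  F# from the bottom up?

B dominant ninth, third inversion

Reducing to letter names: A, C#, B, D#, F#. These stack in thirds as B–D#–F#–A–C# — a B dominant ninth chord.
The lowest note is A, the seventh of the chord, so this is third inversion.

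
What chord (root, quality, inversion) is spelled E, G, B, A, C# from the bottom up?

A dominant ninth, second inversion

Reducing to letter names: E, G, B, A, C#. These stack in thirds as A–C#–E–G–B — an A dominant ninth chord.
The lowest note is E, the fifth of the chord, so this is second inversion.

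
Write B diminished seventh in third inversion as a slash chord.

Third inversion of B diminished seventh has the seventh (Ab) in the bass. As a slash chord: Bdim7/Ab.

Bdim7/Ab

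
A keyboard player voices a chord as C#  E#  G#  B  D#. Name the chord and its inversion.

C# dominant ninth, root position

Reducing to letter names: C#, E#, G#, B, D#. These stack in thirds as C#–E#–G#–B–D# — a C# dominant ninth chord.
C# is the root of C# dominant ninth; root in the bass means root position.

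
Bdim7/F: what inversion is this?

Bdim7/F means B diminished seventh with F in the bass. F is the fifth of B diminished seventh (B–D–F–Ab), so this is second inversion.

second inversion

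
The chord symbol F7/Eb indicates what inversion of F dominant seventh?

F7/Eb means F dominant seventh with Eb in the bass. Eb is the seventh of F dominant seventh (F–A–C–Eb), so this is third inversion.

third inversion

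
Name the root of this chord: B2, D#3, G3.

The distinct letter names are B, D#, G. Arranged as a stack of thirds they read G–B–D#, so G is the root (a G augmented triad).

G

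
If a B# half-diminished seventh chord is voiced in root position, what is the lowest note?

B#

B# half-diminished seventh is B#–D#–F#–A#. Root position places the root in the bass: B#.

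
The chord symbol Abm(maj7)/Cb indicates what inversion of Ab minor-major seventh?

first inversion

Abm(maj7)/Cb means Ab minor-major seventh with Cb in the bass. Cb is the third of Ab minor-major seventh (Ab–Cb–Eb–G), so this is first inversion.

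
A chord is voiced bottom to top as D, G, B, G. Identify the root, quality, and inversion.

Reducing to letter names: D, G, B. These stack in thirds as G–B–D — a G major triad.
The lowest note is D, the fifth of the chord, so this is second inversion (figured bass 6/4).

G major, second inversion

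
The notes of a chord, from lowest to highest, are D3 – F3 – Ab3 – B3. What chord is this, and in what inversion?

The distinct note names are D, F, Ab, B. Stacked in thirds they read B–D–F–Ab, which is a diminished seventh chord on B.
The lowest note is D, the third of the chord, so this is first inversion (figured bass 6/5).

B diminished seventh, first inversion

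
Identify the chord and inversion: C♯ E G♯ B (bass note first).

C# minor seventh, root position

The distinct note names are C#, E, G#, B. Stacked in thirds they read C#–E–G#–B, which is a minor seventh chord on C#.
With the root (C#) in the bass, the chord is in root position (figured bass 7).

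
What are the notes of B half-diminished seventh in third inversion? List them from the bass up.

A, B, D, F

The chord tones are B–D–F–A. With the seventh (A) lowest for third inversion: A, B, D, F.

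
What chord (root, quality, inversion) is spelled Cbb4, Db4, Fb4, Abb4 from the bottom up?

The pitch classes Cbb, Db, Fb, Abb arrange in thirds as Db–Fb–Abb–Cbb: a Db diminished seventh chord.
The lowest note is Cbb, the seventh of the chord, so this is third inversion (figured bass 4/2).

Db diminished seventh, third inversion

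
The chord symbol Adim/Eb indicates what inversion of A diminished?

second inversion

Adim/Eb means A diminished with Eb in the bass. Eb is the fifth of A diminished (A–C–Eb), so this is second inversion.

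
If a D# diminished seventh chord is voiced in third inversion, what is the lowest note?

C

D# diminished seventh is D#–F#–A–C. Third inversion places the seventh in the bass: C.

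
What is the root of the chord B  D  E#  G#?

Reordering B, D, E#, G# into stacked thirds gives E#–G#–B–D; the bottom of that stack, E#, is the root.

E#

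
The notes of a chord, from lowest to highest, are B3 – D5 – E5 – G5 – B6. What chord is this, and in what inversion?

The pitch classes B, D, E, G arrange in thirds as E–G–B–D: an E minor seventh chord.
With the fifth (B) in the bass, the chord is in second inversion (figured bass 4/3).

E minor seventh, second inversion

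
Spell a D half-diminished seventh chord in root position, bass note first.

D half-diminished seventh is D–F–Ab–C. Root position puts the root (D) in the bass, with the remaining tones above: D, F, Ab, C.

D, F, Ab, C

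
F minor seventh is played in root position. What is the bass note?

The root of F minor seventh (F–Ab–C–Eb) is F; that is the bass in root position.

F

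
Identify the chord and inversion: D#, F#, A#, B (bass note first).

B major seventh, first inversion

Reducing to letter names: D#, F#, A#, B. These stack in thirds as B–D#–F#–A# — a B major seventh chord.
The lowest note is D#, the third of the chord, so this is first inversion (figured bass 6/5).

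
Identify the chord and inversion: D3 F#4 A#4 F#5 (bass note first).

Reducing to letter names: D, F#, A#. These stack in thirds as D–F#–A# — a D augmented triad.
The lowest note is D, the root of the chord, so this is root position (figured bass 5/3).

D augmented, root position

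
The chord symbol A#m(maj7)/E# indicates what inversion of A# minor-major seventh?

A#m(maj7)/E# means A# minor-major seventh with E# in the bass. E# is the fifth of A# minor-major seventh (A#–C#–E#–G##), so this is second inversion.

second inversion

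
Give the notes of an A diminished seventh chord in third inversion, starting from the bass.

Spelling A diminished seventh: A–C–Eb–Gb. In third inversion the seventh is bass, giving Gb, A, C, Eb from the bottom.

Gb, A, C, Eb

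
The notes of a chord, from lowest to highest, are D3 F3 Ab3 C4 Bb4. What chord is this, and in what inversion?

The pitch classes D, F, Ab, C, Bb arrange in thirds as Bb–D–F–Ab–C: a Bb dominant ninth chord.
With the third (D) in the bass, the chord is in first inversion.

Bb dominant ninth, first inversion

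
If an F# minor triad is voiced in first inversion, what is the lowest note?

F# minor is F#–A–C#. First inversion places the third in the bass: A.

A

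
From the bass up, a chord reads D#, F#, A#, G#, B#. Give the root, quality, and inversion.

The distinct note names are D#, F#, A#, G#, B#. Stacked in thirds they read G#–B#–D#–F#–A#, which is a dominant ninth chord on G#.
The lowest note is D#, the fifth of the chord, so this is second inversion.

G# dominant ninth, second inversion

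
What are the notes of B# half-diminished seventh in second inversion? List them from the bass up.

The chord tones are B#–D#–F#–A#. With the fifth (F#) lowest for second inversion: F#, A#, B#, D#.

F#, A#, B#, D#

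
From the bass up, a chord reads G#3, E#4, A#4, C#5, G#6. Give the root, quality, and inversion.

A# minor seventh, third inversion

The distinct note names are G#, E#, A#, C#. Stacked in thirds they read A#–C#–E#–G#, which is a minor seventh chord on A#.
The lowest note is G#, the seventh of the chord, so this is third inversion (figured bass 4/2).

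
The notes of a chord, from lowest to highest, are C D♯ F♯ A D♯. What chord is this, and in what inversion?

D# diminished seventh, third inversion

Reducing to letter names: C, D#, F#, A. These stack in thirds as D#–F#–A–C — a D# diminished seventh chord.
C is the seventh of D# diminished seventh; seventh in the bass means third inversion (figured bass 4/2).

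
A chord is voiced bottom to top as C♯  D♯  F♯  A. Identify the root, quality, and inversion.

The distinct note names are C#, D#, F#, A. Stacked in thirds they read D#–F#–A–C#, which is a half-diminished seventh chord on D#.
With the seventh (C#) in the bass, the chord is in third inversion (figured bass 4/2).

D# half-diminished seventh, third inversion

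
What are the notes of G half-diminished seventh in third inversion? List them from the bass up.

F, G, Bb, Db

G half-diminished seventh is G–Bb–Db–F. Third inversion puts the seventh (F) in the bass, with the remaining tones above: F, G, Bb, Db.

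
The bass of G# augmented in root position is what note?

In root position the root is lowest. For G# augmented (G#–B#–D##) that is G#.

G#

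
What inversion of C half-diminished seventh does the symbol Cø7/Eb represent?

first inversion

Cø7/Eb means C half-diminished seventh with Eb in the bass. Eb is the third of C half-diminished seventh (C–Eb–Gb–Bb), so this is first inversion.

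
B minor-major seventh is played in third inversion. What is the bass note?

A#

In third inversion the seventh is lowest. For B minor-major seventh (B–D–F#–A#) that is A#.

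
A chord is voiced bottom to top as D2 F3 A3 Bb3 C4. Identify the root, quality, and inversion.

The distinct note names are D, F, A, Bb, C. Stacked in thirds they read Bb–D–F–A–C, which is a major ninth chord on Bb.
D is the third of Bb major ninth; third in the bass means first inversion.

Bb major ninth, first inversion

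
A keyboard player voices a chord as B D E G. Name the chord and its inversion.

E minor seventh, second inversion

The pitch classes B, D, E, G arrange in thirds as E–G–B–D: an E minor seventh chord.
With the fifth (B) in the bass, the chord is in second inversion (figured bass 4/3).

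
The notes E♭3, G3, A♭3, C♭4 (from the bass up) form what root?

Ab

Reordering Eb, G, Ab, Cb into stacked thirds gives Ab–Cb–Eb–G; the bottom of that stack, Ab, is the root.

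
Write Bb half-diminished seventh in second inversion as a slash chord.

Bbø7/Fb

Second inversion of Bb half-diminished seventh has the fifth (Fb) in the bass. As a slash chord: Bbø7/Fb.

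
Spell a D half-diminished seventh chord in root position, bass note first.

D, F, Ab, C

D half-diminished seventh is D–F–Ab–C. Root position puts the root (D) in the bass, with the remaining tones above: D, F, Ab, C.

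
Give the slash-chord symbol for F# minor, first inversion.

First inversion of F# minor has the third (A) in the bass. As a slash chord: F#m/A.

F#m/A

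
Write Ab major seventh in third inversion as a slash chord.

Abmaj7/G

Third inversion of Ab major seventh has the seventh (G) in the bass. As a slash chord: Abmaj7/G.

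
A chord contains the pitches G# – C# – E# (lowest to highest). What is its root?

C#

Reordering G#, C#, E# into stacked thirds gives C#–E#–G#; the bottom of that stack, C#, is the root.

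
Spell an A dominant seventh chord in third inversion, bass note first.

G, A, C#, E

The chord tones are A–C#–E–G. With the seventh (G) lowest for third inversion: G, A, C#, E.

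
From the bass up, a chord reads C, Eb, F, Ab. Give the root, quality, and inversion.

F minor seventh, second inversion

The pitch classes C, Eb, F, Ab arrange in thirds as F–Ab–C–Eb: an F minor seventh chord.
C is the fifth of F minor seventh; fifth in the bass means second inversion (figured bass 4/3).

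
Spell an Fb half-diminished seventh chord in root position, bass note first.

Fb, Abb, Cbb, Ebb

The chord tones are Fb–Abb–Cbb–Ebb. With the root (Fb) lowest for root position: Fb, Abb, Cbb, Ebb.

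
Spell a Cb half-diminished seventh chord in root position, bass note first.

The chord tones are Cb–Ebb–Gbb–Bbb. With the root (Cb) lowest for root position: Cb, Ebb, Gbb, Bbb.

Cb, Ebb, Gbb, Bbb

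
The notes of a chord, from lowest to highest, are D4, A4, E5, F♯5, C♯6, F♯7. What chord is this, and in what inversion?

D major ninth, root position

Reducing to letter names: D, A, E, F#, C#. These stack in thirds as D–F#–A–C#–E — a D major ninth chord.
The lowest note is D, the root of the chord, so this is root position.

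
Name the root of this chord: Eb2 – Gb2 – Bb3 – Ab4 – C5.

Ab

The distinct letter names are Eb, Gb, Bb, Ab, C. Arranged as a stack of thirds they read Ab–C–Eb–Gb–Bb, so Ab is the root (an Ab dominant ninth chord).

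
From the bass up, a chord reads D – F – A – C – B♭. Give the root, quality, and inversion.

The pitch classes D, F, A, C, Bb arrange in thirds as Bb–D–F–A–C: a Bb major ninth chord.
The lowest note is D, the third of the chord, so this is first inversion.

Bb major ninth, first inversion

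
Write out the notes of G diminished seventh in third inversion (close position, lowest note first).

Fb, G, Bb, Db

The chord tones are G–Bb–Db–Fb. With the seventh (Fb) lowest for third inversion: Fb, G, Bb, Db.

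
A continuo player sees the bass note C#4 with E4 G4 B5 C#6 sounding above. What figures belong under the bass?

7

The notes C#, E, G, B stack in thirds as C#–E–G–B — a C# half-diminished seventh chord. The bass C# is the root, so this is root position: figured 7.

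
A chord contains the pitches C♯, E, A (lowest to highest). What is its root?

C#, E, A are the tones of an A major triad (A–C#–E), making A the root.

A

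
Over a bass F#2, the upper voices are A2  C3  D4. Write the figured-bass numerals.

The notes F#, A, C, D stack in thirds as D–F#–A–C — a D dominant seventh chord. The bass F# is the third, so this is first inversion: figured 6/5.

6/5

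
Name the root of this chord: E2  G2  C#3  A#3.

A#

The distinct letter names are E, G, C#, A#. Arranged as a stack of thirds they read A#–C#–E–G, so A# is the root (an A# diminished seventh chord).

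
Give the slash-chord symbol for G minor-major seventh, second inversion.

Second inversion of G minor-major seventh has the fifth (D) in the bass. As a slash chord: Gm(maj7)/D.

Gm(maj7)/D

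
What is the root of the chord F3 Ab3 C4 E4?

F

Reordering F, Ab, C, E into stacked thirds gives F–Ab–C–E; the bottom of that stack, F, is the root.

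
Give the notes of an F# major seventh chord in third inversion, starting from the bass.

Spelling F# major seventh: F#–A#–C#–E#. In third inversion the seventh is bass, giving E#, F#, A#, C# from the bottom.

E#, F#, A#, C#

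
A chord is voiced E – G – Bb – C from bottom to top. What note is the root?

C

Reordering E, G, Bb, C into stacked thirds gives C–E–G–Bb; the bottom of that stack, C, is the root.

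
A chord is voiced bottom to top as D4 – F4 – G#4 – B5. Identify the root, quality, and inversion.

G# diminished seventh, second inversion

The pitch classes D, F, G#, B arrange in thirds as G#–B–D–F: a G# diminished seventh chord.
With the fifth (D) in the bass, the chord is in second inversion (figured bass 4/3).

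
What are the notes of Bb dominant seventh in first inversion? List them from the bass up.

D, F, Ab, Bb

Bb dominant seventh is Bb–D–F–Ab. First inversion puts the third (D) in the bass, with the remaining tones above: D, F, Ab, Bb.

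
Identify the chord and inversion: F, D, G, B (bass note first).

The pitch classes F, D, G, B arrange in thirds as G–B–D–F: a G dominant seventh chord.
The lowest note is F, the seventh of the chord, so this is third inversion (figured bass 4/2).

G dominant seventh, third inversion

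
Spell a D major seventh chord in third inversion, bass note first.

C#, D, F#, A

D major seventh is D–F#–A–C#. Third inversion puts the seventh (C#) in the bass, with the remaining tones above: C#, D, F#, A.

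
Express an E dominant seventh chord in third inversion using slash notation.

Third inversion of E dominant seventh has the seventh (D) in the bass. As a slash chord: E7/D.

E7/D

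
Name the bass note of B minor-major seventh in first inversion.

The third of B minor-major seventh (B–D–F#–A#) is D; that is the bass in first inversion.

D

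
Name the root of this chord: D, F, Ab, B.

B

Reordering D, F, Ab, B into stacked thirds gives B–D–F–Ab; the bottom of that stack, B, is the root.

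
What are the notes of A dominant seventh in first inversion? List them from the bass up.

C#, E, G, A

The chord tones are A–C#–E–G. With the third (C#) lowest for first inversion: C#, E, G, A.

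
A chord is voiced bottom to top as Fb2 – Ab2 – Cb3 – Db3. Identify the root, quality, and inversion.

Db minor seventh, first inversion

The distinct note names are Fb, Ab, Cb, Db. Stacked in thirds they read Db–Fb–Ab–Cb, which is a minor seventh chord on Db.
With the third (Fb) in the bass, the chord is in first inversion (figured bass 6/5).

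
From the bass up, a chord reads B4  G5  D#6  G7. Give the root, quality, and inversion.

G augmented, first inversion

The distinct note names are B, G, D#. Stacked in thirds they read G–B–D#, which is an augmented triad on G.
The lowest note is B, the third of the chord, so this is first inversion (figured bass 6).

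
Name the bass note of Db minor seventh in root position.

Db minor seventh is Db–Fb–Ab–Cb. Root position places the root in the bass: Db.

Db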